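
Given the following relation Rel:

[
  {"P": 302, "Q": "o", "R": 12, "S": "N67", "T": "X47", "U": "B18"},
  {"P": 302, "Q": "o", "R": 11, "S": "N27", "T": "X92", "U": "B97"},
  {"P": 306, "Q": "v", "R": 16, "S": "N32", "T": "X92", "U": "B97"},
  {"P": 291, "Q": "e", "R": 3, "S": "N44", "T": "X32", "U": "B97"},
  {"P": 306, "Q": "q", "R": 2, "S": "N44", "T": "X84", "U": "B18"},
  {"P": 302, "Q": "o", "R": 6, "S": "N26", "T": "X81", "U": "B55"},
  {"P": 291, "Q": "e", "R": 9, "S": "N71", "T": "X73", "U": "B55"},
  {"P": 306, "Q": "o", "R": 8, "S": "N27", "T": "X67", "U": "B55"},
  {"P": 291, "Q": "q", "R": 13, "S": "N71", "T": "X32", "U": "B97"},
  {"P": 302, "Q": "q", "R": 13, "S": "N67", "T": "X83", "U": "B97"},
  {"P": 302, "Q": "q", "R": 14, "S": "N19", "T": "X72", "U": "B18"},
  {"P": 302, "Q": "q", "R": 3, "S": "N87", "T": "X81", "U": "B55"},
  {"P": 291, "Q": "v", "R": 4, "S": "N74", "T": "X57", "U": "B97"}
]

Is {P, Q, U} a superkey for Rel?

All 13 rows have distinct {P, Q, U} values, so {P, Q, U} → (all attributes) holds and {P, Q, U} is a superkey.

Yes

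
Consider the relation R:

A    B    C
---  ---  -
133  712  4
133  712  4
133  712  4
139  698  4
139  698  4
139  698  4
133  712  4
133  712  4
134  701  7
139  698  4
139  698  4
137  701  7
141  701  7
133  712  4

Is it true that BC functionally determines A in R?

No

(B=712, C=4): 6 rows → A = 133, 133, 133, 133, 133, 133 ✓
(B=698, C=4): 5 rows → A = 139, 139, 139, 139, 139 ✓
(B=701, C=7): 3 rows → A takes values {134, 137, 141} — violation
Two rows agree on BC but differ on A, so BC -> A does not hold.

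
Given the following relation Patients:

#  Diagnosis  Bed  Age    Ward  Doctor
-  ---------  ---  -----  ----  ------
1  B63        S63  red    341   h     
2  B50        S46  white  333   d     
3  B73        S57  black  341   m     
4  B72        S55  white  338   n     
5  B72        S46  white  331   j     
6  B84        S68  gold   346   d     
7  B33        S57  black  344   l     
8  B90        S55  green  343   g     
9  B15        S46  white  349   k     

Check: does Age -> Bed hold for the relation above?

Age=red: row 1 → Bed = S63 ✓
Age=white: rows 2, 4, 5, 9 → Bed takes values {S46, S55} — violation
Age=black: rows 3, 7 → Bed = S57, S57 ✓
Age=gold: row 6 → Bed = S68 ✓
Age=green: row 8 → Bed = S55 ✓
Two rows agree on Age but differ on Bed, so Age -> Bed does not hold.

No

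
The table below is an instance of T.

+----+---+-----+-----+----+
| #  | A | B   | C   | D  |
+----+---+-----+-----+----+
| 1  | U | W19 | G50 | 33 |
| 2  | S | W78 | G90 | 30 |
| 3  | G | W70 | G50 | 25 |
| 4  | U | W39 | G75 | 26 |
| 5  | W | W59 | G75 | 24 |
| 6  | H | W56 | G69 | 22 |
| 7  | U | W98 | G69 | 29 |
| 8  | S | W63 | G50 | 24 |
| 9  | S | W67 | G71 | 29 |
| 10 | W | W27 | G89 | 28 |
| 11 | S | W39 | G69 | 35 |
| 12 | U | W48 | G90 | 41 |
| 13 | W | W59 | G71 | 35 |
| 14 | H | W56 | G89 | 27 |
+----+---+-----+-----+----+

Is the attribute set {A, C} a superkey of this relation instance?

All 14 rows have distinct {A, C} values, so {A, C} → (all attributes) holds and {A, C} is a superkey.

Yes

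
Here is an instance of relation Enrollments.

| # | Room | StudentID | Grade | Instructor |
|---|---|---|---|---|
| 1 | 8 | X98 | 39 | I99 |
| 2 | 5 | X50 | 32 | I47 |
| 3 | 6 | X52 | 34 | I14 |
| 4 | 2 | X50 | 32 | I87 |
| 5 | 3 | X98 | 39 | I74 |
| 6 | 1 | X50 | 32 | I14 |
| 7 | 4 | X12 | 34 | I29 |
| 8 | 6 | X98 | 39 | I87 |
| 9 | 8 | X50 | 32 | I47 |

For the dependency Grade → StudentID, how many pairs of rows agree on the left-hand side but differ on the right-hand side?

1

Grade=39: all 3 rows agree on StudentID — 0 pairs.
Grade=32: all 4 rows agree on StudentID — 0 pairs.
Grade=34: violating pairs (3,7) — 1 pair.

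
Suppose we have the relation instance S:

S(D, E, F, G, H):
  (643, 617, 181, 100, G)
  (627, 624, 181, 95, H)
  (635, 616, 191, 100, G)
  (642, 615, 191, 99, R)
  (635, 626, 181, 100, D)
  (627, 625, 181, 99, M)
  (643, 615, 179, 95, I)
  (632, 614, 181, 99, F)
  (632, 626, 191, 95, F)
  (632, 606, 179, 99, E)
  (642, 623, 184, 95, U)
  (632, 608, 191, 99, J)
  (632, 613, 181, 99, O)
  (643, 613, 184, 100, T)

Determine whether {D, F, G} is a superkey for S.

Two distinct rows share (D=632, F=181, G=99), so {D, F, G} does not determine every attribute — not a superkey.

No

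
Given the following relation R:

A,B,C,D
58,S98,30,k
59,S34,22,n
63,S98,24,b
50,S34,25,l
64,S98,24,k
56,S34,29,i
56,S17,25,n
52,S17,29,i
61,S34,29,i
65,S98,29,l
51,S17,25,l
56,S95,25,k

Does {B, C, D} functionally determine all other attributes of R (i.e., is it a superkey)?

No

Two distinct rows share (B=S34, C=29, D=i), so {B, C, D} does not determine every attribute — not a superkey.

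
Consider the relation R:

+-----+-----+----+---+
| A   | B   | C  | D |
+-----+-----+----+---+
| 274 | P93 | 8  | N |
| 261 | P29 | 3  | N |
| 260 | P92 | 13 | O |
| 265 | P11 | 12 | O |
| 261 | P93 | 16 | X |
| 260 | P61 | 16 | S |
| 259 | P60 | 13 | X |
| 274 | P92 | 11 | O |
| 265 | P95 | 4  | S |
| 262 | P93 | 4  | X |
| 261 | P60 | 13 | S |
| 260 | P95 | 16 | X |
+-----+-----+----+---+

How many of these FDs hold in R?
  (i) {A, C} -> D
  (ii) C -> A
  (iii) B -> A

0

(i) {A, C} -> D: (A=260, C=16): 2 rows → D takes values {S, X} — violation — fails.
(ii) C -> A: C=13: 3 rows → A takes values {260, 259, 261} — violation; C=16: 3 rows → A takes values {261, 260} — violation; C=4: 2 rows → A takes values {265, 262} — violation — fails.
(iii) B -> A: B=P93: 3 rows → A takes values {274, 261, 262} — violation; B=P92: 2 rows → A takes values {260, 274} — violation; B=P60: 2 rows → A takes values {259, 261} — violation; B=P95: 2 rows → A takes values {265, 260} — violation — fails.
None of the 3 dependencies hold.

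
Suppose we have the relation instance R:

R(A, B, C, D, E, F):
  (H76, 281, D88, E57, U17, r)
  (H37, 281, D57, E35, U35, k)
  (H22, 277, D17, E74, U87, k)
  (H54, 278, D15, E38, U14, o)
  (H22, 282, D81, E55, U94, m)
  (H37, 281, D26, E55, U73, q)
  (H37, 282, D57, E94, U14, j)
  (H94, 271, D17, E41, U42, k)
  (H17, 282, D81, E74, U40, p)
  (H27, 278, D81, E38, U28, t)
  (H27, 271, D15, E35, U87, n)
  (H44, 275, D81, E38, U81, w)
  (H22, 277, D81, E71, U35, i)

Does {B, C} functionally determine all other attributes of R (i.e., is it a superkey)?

Two distinct rows share (B=282, C=D81), so {B, C} does not determine every attribute — not a superkey.

No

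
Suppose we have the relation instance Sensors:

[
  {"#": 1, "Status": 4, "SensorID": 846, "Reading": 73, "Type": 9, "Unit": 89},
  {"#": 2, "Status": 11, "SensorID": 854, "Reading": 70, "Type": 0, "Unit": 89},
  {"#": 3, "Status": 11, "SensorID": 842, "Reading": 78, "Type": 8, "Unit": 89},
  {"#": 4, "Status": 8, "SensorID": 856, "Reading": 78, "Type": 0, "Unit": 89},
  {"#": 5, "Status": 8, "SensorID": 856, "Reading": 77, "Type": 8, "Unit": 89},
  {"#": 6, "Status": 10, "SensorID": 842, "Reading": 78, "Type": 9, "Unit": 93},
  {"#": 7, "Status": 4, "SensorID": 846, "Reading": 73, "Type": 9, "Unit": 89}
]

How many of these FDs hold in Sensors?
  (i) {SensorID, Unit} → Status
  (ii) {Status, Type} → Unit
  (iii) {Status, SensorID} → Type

(i) {SensorID, Unit} → Status: every LHS value maps to a single RHS value — holds.
(ii) {Status, Type} → Unit: every LHS value maps to a single RHS value — holds.
(iii) {Status, SensorID} → Type: (Status=8, SensorID=856): rows 4, 5 → Type takes values {0, 8} — violation — fails.
2 of the 3 dependencies hold.

2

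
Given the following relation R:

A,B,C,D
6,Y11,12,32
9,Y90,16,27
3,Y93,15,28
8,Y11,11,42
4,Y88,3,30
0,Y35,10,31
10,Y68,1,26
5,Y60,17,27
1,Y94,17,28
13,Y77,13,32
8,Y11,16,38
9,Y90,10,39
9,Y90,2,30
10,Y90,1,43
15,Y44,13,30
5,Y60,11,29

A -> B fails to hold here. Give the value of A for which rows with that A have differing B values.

A=6: 1 row → B = Y11 ✓
A=9: 3 rows → B = Y90, Y90, Y90 ✓
A=3: 1 row → B = Y93 ✓
A=8: 2 rows → B = Y11, Y11 ✓
A=4: 1 row → B = Y88 ✓
A=0: 1 row → B = Y35 ✓
A=10: 2 rows → B takes values {Y68, Y90} — violation
A=5: 2 rows → B = Y60, Y60 ✓
A=1: 1 row → B = Y94 ✓
A=13: 1 row → B = Y77 ✓
A=15: 1 row → B = Y44 ✓
The only A value with inconsistent B is A=10.

10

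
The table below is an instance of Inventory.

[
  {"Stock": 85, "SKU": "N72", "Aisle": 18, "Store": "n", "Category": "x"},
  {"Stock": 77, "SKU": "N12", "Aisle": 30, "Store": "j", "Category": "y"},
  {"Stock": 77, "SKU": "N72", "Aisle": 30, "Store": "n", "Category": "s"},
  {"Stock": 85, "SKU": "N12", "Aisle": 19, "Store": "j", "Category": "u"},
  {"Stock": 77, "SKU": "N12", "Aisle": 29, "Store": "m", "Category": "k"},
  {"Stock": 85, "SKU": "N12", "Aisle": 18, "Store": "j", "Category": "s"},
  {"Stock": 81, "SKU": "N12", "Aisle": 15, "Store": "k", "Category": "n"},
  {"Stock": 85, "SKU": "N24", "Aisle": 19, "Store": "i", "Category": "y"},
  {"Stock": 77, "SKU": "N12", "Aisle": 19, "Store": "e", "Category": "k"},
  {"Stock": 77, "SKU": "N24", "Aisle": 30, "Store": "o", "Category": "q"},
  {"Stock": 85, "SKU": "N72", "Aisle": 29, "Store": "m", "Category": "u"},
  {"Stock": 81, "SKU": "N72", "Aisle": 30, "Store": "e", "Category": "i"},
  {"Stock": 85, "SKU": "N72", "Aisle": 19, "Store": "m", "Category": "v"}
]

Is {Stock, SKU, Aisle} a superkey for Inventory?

All 13 rows have distinct {Stock, SKU, Aisle} values, so {Stock, SKU, Aisle} → (all attributes) holds and {Stock, SKU, Aisle} is a superkey.

Yes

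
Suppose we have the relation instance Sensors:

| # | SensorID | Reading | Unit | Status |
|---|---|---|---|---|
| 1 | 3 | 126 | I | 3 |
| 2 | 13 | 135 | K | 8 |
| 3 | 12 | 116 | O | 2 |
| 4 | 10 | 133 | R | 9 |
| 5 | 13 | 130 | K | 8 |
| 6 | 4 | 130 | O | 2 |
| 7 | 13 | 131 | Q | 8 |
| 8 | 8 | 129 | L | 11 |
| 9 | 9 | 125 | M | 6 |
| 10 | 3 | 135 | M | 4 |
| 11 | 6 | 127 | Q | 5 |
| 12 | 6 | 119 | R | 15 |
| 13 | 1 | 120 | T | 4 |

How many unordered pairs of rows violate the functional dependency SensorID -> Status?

SensorID=3: violating pairs (1,10) — 1 pair.
SensorID=13: all 3 rows agree on Status — 0 pairs.
SensorID=6: violating pairs (11,12) — 1 pair.

2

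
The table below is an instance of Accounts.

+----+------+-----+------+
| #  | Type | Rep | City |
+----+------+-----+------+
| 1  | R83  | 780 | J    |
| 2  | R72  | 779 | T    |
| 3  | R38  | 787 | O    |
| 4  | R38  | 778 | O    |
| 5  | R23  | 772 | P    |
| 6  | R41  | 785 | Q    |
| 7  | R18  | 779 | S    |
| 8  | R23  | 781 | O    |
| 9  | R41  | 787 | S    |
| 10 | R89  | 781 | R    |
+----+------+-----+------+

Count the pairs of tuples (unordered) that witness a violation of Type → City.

2

Type=R38: all 2 rows agree on City — 0 pairs.
Type=R23: violating pairs (5,8) — 1 pair.
Type=R41: violating pairs (6,9) — 1 pair.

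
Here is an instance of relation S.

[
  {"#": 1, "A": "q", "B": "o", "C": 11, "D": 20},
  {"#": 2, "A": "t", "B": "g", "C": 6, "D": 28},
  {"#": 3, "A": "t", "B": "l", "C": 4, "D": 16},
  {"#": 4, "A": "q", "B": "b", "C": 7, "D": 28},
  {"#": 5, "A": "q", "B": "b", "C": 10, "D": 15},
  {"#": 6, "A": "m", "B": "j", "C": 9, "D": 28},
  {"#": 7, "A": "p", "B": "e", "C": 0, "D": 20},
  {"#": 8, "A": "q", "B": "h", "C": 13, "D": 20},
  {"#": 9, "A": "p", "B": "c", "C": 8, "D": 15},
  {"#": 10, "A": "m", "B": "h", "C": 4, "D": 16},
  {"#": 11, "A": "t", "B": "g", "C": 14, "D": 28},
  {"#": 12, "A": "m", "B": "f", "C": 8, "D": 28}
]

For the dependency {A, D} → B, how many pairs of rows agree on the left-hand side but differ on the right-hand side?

2

(A=q, D=20): violating pairs (1,8) — 1 pair.
(A=t, D=28): all 2 rows agree on B — 0 pairs.
(A=m, D=28): violating pairs (6,12) — 1 pair.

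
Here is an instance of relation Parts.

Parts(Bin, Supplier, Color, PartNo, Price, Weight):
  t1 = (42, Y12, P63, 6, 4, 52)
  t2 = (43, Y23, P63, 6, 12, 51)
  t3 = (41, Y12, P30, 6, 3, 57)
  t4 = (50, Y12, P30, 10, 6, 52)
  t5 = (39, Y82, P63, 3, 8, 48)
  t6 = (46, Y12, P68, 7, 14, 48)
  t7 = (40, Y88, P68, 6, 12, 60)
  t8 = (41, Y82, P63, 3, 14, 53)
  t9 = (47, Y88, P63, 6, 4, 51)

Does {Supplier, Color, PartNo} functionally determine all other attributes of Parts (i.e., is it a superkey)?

No

Rows 5 and 8 have the same {Supplier, Color, PartNo} value (Supplier=Y82, Color=P63, PartNo=3) but are distinct tuples, so {Supplier, Color, PartNo} does not determine every attribute — not a superkey.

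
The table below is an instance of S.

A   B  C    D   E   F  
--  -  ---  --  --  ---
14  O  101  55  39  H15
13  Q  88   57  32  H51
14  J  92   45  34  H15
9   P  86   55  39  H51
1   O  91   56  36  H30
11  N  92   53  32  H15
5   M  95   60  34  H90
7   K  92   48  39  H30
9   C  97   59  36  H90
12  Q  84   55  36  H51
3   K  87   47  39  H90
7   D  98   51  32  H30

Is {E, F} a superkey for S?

All 12 rows have distinct {E, F} values, so {E, F} → (all attributes) holds and {E, F} is a superkey.

Yes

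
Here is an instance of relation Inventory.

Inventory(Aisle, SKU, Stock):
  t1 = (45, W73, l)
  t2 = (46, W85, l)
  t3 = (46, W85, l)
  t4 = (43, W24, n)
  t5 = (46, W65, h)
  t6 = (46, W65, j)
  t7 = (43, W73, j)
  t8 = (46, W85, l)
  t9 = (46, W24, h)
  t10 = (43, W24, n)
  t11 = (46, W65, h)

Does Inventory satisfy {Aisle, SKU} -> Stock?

(Aisle=45, SKU=W73): row 1 → Stock = l ✓
(Aisle=46, SKU=W85): rows 2, 3, 8 → Stock = l, l, l ✓
(Aisle=43, SKU=W24): rows 4, 10 → Stock = n, n ✓
(Aisle=46, SKU=W65): rows 5, 6, 11 → Stock takes values {h, j} — violation
(Aisle=43, SKU=W73): row 7 → Stock = j ✓
(Aisle=46, SKU=W24): row 9 → Stock = h ✓
Two rows agree on {Aisle, SKU} but differ on Stock, so {Aisle, SKU} -> Stock does not hold.

No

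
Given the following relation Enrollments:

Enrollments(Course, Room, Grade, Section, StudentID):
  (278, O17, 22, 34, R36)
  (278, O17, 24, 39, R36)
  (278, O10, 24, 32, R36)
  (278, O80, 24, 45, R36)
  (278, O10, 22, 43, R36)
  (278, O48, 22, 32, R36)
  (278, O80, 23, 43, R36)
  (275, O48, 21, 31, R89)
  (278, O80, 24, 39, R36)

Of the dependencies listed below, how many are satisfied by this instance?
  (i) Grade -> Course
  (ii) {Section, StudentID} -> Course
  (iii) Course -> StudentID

(i) Grade -> Course: every LHS value maps to a single RHS value — holds.
(ii) {Section, StudentID} -> Course: every LHS value maps to a single RHS value — holds.
(iii) Course -> StudentID: every LHS value maps to a single RHS value — holds.
3 of the 3 dependencies hold.

3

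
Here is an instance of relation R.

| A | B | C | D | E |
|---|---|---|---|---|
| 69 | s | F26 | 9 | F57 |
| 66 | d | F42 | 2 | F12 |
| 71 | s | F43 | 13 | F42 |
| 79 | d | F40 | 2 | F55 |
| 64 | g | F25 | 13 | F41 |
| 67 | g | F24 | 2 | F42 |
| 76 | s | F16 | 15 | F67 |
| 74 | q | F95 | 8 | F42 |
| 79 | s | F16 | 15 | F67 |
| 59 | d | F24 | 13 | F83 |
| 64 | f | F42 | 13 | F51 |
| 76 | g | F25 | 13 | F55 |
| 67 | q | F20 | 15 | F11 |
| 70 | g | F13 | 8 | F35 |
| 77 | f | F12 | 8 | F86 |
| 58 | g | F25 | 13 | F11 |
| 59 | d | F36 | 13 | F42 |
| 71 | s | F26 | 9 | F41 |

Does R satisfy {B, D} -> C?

No

(B=s, D=9): 2 rows → C = F26, F26 ✓
(B=d, D=2): 2 rows → C takes values {F42, F40} — violation
(B=s, D=13): 1 row → C = F43 ✓
(B=g, D=13): 3 rows → C = F25, F25, F25 ✓
(B=g, D=2): 1 row → C = F24 ✓
(B=s, D=15): 2 rows → C = F16, F16 ✓
(B=q, D=8): 1 row → C = F95 ✓
(B=d, D=13): 2 rows → C takes values {F24, F36} — violation
(B=f, D=13): 1 row → C = F42 ✓
(B=q, D=15): 1 row → C = F20 ✓
(B=g, D=8): 1 row → C = F13 ✓
(B=f, D=8): 1 row → C = F12 ✓
Two rows agree on {B, D} but differ on C, so {B, D} -> C does not hold.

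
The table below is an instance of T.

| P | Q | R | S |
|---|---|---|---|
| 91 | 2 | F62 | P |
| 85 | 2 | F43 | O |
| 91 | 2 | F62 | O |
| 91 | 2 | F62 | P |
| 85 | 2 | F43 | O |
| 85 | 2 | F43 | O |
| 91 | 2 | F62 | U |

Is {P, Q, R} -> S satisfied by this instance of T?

(P=91, Q=2, R=F62): 4 rows → S takes values {P, O, U} — violation
(P=85, Q=2, R=F43): 3 rows → S = O, O, O ✓
Two rows agree on {P, Q, R} but differ on S, so {P, Q, R} -> S does not hold.

No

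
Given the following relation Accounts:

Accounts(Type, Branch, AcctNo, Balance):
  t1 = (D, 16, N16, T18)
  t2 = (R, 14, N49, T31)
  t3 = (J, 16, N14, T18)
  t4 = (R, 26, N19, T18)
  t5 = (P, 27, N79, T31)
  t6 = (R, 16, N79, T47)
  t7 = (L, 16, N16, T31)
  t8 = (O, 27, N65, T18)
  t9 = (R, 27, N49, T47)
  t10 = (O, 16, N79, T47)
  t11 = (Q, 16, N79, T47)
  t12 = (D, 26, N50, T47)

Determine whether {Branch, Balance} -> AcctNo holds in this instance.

(Branch=16, Balance=T18): rows 1, 3 → AcctNo takes values {N16, N14} — violation
(Branch=14, Balance=T31): row 2 → AcctNo = N49 ✓
(Branch=26, Balance=T18): row 4 → AcctNo = N19 ✓
(Branch=27, Balance=T31): row 5 → AcctNo = N79 ✓
(Branch=16, Balance=T47): rows 6, 10, 11 → AcctNo = N79, N79, N79 ✓
(Branch=16, Balance=T31): row 7 → AcctNo = N16 ✓
(Branch=27, Balance=T18): row 8 → AcctNo = N65 ✓
(Branch=27, Balance=T47): row 9 → AcctNo = N49 ✓
(Branch=26, Balance=T47): row 12 → AcctNo = N50 ✓
Two rows agree on {Branch, Balance} but differ on AcctNo, so {Branch, Balance} -> AcctNo does not hold.

No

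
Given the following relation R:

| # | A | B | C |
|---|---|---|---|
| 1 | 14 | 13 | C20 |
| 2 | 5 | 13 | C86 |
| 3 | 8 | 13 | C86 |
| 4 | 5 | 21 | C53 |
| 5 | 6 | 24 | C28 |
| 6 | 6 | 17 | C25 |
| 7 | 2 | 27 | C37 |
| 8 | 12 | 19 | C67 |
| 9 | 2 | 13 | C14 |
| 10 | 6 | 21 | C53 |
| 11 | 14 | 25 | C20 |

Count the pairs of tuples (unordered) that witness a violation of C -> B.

C=C20: violating pairs (1,11) — 1 pair.
C=C86: all 2 rows agree on B — 0 pairs.
C=C53: all 2 rows agree on B — 0 pairs.

1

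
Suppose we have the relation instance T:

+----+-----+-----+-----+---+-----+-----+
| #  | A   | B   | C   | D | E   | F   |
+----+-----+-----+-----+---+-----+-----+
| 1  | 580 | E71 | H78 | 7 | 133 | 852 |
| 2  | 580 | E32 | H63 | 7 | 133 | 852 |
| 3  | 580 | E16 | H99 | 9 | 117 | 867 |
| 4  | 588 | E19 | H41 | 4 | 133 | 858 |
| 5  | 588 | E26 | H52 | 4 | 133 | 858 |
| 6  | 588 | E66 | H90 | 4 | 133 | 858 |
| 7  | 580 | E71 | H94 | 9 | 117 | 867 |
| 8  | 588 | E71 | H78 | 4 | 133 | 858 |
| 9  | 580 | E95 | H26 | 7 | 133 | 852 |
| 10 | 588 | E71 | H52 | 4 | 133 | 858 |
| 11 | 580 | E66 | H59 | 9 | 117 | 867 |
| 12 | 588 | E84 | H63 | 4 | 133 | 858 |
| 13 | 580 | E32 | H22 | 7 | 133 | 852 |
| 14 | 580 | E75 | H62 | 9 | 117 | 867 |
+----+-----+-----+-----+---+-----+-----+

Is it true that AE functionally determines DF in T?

(A=580, E=133): rows 1, 2, 9, 13 → {D,F} = (7, 852), (7, 852), (7, 852), (7, 852) ✓
(A=580, E=117): rows 3, 7, 11, 14 → {D,F} = (9, 867), (9, 867), (9, 867), (9, 867) ✓
(A=588, E=133): rows 4, 5, 6, 8, 10, 12 → {D,F} = (4, 858), (4, 858), (4, 858), (4, 858), (4, 858), (4, 858) ✓
Every AE value is associated with a single DF value, so AE → DF holds.

Yes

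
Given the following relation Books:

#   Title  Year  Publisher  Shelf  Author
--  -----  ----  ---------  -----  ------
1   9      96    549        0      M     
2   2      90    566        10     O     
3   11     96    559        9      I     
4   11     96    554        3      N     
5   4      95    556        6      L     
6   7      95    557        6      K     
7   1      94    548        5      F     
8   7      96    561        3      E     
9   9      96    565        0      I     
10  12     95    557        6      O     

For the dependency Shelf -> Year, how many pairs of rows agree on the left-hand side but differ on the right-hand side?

0

Shelf=0: all 2 rows agree on Year — 0 pairs.
Shelf=3: all 2 rows agree on Year — 0 pairs.
Shelf=6: all 3 rows agree on Year — 0 pairs.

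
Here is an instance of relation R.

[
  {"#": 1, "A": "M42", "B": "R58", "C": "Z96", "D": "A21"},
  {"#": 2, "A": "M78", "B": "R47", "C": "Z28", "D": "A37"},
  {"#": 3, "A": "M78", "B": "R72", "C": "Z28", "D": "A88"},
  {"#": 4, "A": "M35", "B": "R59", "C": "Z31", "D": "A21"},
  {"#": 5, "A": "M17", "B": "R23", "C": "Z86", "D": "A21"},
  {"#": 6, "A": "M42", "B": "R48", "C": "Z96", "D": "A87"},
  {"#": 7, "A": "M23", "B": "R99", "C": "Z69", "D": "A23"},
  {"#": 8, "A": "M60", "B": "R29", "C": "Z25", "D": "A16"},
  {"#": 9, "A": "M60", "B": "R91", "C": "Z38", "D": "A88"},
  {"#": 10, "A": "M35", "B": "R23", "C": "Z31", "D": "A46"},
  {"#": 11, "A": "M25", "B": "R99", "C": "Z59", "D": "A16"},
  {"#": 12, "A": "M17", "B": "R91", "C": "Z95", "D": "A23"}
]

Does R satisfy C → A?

C=Z96: rows 1, 6 → A = M42, M42 ✓
C=Z28: rows 2, 3 → A = M78, M78 ✓
C=Z31: rows 4, 10 → A = M35, M35 ✓
C=Z86: row 5 → A = M17 ✓
C=Z69: row 7 → A = M23 ✓
C=Z25: row 8 → A = M60 ✓
C=Z38: row 9 → A = M60 ✓
C=Z59: row 11 → A = M25 ✓
C=Z95: row 12 → A = M17 ✓
Every C value is associated with a single A value, so C → A holds.

Yes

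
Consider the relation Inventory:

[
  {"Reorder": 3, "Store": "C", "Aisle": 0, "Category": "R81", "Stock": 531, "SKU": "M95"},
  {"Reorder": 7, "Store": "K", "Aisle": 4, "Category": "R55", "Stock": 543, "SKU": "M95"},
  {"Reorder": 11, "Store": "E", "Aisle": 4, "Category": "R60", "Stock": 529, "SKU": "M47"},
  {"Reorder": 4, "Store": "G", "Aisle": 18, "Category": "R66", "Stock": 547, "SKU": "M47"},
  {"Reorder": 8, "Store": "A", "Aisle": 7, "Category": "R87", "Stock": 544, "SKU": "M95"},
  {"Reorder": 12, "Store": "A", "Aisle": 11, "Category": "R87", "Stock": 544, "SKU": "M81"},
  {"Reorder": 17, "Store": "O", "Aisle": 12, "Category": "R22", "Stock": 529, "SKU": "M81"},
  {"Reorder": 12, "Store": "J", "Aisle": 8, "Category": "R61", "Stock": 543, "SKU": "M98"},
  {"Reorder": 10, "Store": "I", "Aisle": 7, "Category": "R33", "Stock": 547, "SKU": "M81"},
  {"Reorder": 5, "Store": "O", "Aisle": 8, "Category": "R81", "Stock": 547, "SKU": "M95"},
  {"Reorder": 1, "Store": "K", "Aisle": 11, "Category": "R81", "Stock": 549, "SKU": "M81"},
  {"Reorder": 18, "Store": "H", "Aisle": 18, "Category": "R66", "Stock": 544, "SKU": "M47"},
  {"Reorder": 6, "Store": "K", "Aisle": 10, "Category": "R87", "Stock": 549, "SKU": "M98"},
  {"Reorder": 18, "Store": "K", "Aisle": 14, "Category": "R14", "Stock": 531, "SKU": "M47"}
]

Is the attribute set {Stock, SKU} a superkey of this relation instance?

Yes

All 14 rows have distinct {Stock, SKU} values, so {Stock, SKU} → (all attributes) holds and {Stock, SKU} is a superkey.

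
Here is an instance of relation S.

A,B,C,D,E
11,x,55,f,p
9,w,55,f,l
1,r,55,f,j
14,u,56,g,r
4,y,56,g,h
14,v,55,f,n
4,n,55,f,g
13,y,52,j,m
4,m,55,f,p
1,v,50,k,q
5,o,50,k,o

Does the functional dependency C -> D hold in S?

C=55: 6 rows → D = f, f, f, f, f, f ✓
C=56: 2 rows → D = g, g ✓
C=52: 1 row → D = j ✓
C=50: 2 rows → D = k, k ✓
Every C value is associated with a single D value, so C -> D holds.

Yes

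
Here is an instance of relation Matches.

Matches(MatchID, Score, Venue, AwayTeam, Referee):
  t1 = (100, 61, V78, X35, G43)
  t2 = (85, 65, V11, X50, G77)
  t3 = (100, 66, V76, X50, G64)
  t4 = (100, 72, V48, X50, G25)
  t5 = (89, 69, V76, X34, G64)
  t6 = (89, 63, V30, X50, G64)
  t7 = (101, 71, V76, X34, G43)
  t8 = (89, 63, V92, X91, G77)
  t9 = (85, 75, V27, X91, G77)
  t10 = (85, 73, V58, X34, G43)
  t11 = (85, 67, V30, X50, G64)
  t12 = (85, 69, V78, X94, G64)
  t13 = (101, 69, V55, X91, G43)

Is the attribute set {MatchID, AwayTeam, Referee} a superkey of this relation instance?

All 13 rows have distinct {MatchID, AwayTeam, Referee} values, so {MatchID, AwayTeam, Referee} → (all attributes) holds and {MatchID, AwayTeam, Referee} is a superkey.

Yes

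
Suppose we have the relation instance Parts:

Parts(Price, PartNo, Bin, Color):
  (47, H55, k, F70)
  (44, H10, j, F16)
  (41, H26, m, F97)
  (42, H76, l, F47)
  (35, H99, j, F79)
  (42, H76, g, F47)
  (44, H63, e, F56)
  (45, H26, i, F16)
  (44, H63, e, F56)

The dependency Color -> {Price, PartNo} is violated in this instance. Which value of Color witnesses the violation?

Color=F70: 1 row → {Price,PartNo} = (47, H55) ✓
Color=F16: 2 rows → {Price,PartNo} takes values {(44, H10), (45, H26)} — violation
Color=F97: 1 row → {Price,PartNo} = (41, H26) ✓
Color=F47: 2 rows → {Price,PartNo} = (42, H76), (42, H76) ✓
Color=F79: 1 row → {Price,PartNo} = (35, H99) ✓
Color=F56: 2 rows → {Price,PartNo} = (44, H63), (44, H63) ✓
The only Color value with inconsistent RHS is Color=F16.

F16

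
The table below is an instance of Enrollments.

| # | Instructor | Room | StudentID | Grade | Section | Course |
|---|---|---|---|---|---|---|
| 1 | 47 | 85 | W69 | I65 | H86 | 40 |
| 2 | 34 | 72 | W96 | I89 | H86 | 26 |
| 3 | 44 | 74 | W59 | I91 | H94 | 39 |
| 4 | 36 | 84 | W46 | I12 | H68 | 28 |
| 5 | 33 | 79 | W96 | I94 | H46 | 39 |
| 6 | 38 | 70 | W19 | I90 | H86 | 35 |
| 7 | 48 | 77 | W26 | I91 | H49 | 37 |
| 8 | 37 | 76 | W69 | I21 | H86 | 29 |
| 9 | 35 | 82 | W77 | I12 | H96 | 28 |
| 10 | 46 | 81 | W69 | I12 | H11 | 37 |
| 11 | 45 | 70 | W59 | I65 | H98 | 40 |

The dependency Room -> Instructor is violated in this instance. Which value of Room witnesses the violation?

Room=85: row 1 → Instructor = 47 ✓
Room=72: row 2 → Instructor = 34 ✓
Room=74: row 3 → Instructor = 44 ✓
Room=84: row 4 → Instructor = 36 ✓
Room=79: row 5 → Instructor = 33 ✓
Room=70: rows 6, 11 → Instructor takes values {38, 45} — violation
Room=77: row 7 → Instructor = 48 ✓
Room=76: row 8 → Instructor = 37 ✓
Room=82: row 9 → Instructor = 35 ✓
Room=81: row 10 → Instructor = 46 ✓
The only Room value with inconsistent Instructor is Room=70.

70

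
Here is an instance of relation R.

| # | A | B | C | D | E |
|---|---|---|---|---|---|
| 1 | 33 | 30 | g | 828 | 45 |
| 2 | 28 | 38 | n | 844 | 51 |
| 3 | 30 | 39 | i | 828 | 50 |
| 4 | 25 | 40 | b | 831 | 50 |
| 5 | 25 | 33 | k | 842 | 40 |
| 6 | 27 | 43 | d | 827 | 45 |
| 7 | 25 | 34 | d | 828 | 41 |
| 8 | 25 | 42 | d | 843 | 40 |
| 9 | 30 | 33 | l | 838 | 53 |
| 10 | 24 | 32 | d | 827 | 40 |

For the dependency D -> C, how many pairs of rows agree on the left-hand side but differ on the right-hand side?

D=828: violating pairs (1,3), (1,7), (3,7) — 3 pairs.
D=827: all 2 rows agree on C — 0 pairs.

3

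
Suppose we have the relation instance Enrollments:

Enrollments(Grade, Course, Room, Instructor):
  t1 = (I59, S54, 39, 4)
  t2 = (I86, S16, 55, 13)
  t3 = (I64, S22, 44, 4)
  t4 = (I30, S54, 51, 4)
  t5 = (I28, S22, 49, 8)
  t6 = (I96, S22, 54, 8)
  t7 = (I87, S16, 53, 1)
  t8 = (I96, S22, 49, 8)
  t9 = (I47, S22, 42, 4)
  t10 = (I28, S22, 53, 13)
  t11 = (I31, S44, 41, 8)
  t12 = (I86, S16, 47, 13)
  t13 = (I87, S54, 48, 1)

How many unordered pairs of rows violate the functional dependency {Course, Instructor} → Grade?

4

(Course=S54, Instructor=4): violating pairs (1,4) — 1 pair.
(Course=S16, Instructor=13): all 2 rows agree on Grade — 0 pairs.
(Course=S22, Instructor=4): violating pairs (3,9) — 1 pair.
(Course=S22, Instructor=8): violating pairs (5,6), (5,8) — 2 pairs.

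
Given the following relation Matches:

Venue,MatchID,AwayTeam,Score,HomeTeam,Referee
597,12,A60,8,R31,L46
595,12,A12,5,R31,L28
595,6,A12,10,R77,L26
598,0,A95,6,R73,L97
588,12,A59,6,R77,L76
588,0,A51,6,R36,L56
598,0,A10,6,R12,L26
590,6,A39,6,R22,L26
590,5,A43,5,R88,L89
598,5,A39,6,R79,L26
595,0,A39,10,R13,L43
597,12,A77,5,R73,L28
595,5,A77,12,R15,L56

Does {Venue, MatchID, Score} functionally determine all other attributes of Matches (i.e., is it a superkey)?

Two distinct rows share (Venue=598, MatchID=0, Score=6), so {Venue, MatchID, Score} does not determine every attribute — not a superkey.

No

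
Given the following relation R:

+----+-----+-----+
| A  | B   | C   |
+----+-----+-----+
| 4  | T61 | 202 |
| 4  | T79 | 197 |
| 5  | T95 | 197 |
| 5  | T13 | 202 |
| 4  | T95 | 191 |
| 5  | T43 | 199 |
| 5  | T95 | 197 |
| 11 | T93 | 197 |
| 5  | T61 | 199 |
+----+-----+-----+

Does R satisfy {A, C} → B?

(A=4, C=202): 1 row → B = T61 ✓
(A=4, C=197): 1 row → B = T79 ✓
(A=5, C=197): 2 rows → B = T95, T95 ✓
(A=5, C=202): 1 row → B = T13 ✓
(A=4, C=191): 1 row → B = T95 ✓
(A=5, C=199): 2 rows → B takes values {T43, T61} — violation
(A=11, C=197): 1 row → B = T93 ✓
Two rows agree on {A, C} but differ on B, so {A, C} → B does not hold.

No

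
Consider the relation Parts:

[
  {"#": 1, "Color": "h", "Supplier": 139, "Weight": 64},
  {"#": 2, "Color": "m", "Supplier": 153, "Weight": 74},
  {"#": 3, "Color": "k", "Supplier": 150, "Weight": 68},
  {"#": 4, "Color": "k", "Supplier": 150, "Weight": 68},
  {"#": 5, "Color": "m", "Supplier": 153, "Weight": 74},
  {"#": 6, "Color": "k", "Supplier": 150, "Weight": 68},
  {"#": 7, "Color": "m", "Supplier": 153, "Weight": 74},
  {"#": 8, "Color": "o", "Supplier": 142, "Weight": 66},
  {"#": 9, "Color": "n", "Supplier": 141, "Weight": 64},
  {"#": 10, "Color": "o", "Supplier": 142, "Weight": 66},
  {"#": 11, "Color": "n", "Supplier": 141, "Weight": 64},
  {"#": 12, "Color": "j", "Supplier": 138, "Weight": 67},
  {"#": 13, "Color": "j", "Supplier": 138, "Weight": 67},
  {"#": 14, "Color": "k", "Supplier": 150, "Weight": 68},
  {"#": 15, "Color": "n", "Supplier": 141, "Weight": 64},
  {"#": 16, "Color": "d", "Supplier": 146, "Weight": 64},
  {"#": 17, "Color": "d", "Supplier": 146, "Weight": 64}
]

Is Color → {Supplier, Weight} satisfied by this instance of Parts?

Yes

Color=h: row 1 → {Supplier,Weight} = (139, 64) ✓
Color=m: rows 2, 5, 7 → {Supplier,Weight} = (153, 74), (153, 74), (153, 74) ✓
Color=k: rows 3, 4, 6, 14 → {Supplier,Weight} = (150, 68), (150, 68), (150, 68), (150, 68) ✓
Color=o: rows 8, 10 → {Supplier,Weight} = (142, 66), (142, 66) ✓
Color=n: rows 9, 11, 15 → {Supplier,Weight} = (141, 64), (141, 64), (141, 64) ✓
Color=j: rows 12, 13 → {Supplier,Weight} = (138, 67), (138, 67) ✓
Color=d: rows 16, 17 → {Supplier,Weight} = (146, 64), (146, 64) ✓
Every Color value is associated with a single {Supplier, Weight} value, so Color → {Supplier, Weight} holds.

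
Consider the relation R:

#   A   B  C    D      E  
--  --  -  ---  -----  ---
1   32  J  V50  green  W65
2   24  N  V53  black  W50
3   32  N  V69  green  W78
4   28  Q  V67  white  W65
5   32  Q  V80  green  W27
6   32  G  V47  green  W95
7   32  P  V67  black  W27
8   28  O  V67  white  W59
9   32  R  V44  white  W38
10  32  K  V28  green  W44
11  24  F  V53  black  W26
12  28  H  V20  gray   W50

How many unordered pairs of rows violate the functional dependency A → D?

13

A=32: violating pairs (1,7), (1,9), (3,7), (3,9), (5,7), (5,9), (6,7), (6,9), (7,9), (7,10), (9,10) — 11 pairs.
A=24: all 2 rows agree on D — 0 pairs.
A=28: violating pairs (4,12), (8,12) — 2 pairs.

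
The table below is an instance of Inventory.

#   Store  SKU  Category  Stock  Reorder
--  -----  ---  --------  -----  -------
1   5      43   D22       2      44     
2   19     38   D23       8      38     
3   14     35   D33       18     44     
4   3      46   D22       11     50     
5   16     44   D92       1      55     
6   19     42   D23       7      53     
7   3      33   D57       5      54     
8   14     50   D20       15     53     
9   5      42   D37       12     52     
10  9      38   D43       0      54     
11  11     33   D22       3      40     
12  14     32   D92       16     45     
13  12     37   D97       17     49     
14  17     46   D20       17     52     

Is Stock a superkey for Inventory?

No

Rows 13 and 14 have the same Stock value Stock=17 but are distinct tuples, so Stock does not determine every attribute — not a superkey.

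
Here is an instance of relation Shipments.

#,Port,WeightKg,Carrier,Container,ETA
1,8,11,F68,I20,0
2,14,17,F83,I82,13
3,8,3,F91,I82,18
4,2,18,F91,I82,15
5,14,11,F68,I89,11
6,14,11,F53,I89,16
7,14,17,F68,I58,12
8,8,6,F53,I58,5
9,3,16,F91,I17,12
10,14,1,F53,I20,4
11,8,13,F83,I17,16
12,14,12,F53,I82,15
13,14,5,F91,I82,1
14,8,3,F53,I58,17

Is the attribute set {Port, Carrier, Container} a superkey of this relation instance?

Rows 8 and 14 have the same {Port, Carrier, Container} value (Port=8, Carrier=F53, Container=I58) but are distinct tuples, so {Port, Carrier, Container} does not determine every attribute — not a superkey.

No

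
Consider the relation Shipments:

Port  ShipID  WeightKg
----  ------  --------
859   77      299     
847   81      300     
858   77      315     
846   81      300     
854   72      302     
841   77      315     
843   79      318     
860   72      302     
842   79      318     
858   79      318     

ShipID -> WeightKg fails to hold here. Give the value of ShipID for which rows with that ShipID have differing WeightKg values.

77

ShipID=77: 3 rows → WeightKg takes values {299, 315} — violation
ShipID=81: 2 rows → WeightKg = 300, 300 ✓
ShipID=72: 2 rows → WeightKg = 302, 302 ✓
ShipID=79: 3 rows → WeightKg = 318, 318, 318 ✓
The only ShipID value with inconsistent WeightKg is ShipID=77.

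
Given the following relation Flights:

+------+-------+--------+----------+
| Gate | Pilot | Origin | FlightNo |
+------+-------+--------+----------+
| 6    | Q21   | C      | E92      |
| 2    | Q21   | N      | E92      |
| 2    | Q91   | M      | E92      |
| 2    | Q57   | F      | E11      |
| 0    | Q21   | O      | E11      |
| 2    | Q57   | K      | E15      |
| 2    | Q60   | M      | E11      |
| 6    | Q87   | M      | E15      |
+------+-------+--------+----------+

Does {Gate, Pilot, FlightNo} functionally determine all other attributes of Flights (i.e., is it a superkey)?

All 8 rows have distinct {Gate, Pilot, FlightNo} values, so {Gate, Pilot, FlightNo} → (all attributes) holds and {Gate, Pilot, FlightNo} is a superkey.

Yes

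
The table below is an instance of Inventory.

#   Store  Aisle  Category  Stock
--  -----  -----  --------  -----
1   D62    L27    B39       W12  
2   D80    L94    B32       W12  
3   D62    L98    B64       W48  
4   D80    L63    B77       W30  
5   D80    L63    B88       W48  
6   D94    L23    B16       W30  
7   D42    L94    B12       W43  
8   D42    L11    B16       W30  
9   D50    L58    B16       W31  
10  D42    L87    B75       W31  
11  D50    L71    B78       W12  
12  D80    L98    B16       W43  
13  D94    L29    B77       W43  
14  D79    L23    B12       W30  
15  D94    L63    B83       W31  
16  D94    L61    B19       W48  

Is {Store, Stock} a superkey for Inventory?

All 16 rows have distinct {Store, Stock} values, so {Store, Stock} → (all attributes) holds and {Store, Stock} is a superkey.

Yes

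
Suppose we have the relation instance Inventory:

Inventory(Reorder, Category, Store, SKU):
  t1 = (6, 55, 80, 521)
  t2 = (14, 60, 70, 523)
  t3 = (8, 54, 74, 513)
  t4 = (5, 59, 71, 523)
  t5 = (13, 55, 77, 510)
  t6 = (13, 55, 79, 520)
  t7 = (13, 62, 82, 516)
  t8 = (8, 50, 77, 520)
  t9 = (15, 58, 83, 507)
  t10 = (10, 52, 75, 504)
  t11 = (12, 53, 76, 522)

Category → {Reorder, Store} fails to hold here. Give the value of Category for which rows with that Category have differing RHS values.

Category=55: rows 1, 5, 6 → {Reorder,Store} takes values {(6, 80), (13, 77), (13, 79)} — violation
Category=60: row 2 → {Reorder,Store} = (14, 70) ✓
Category=54: row 3 → {Reorder,Store} = (8, 74) ✓
Category=59: row 4 → {Reorder,Store} = (5, 71) ✓
Category=62: row 7 → {Reorder,Store} = (13, 82) ✓
Category=50: row 8 → {Reorder,Store} = (8, 77) ✓
Category=58: row 9 → {Reorder,Store} = (15, 83) ✓
Category=52: row 10 → {Reorder,Store} = (10, 75) ✓
Category=53: row 11 → {Reorder,Store} = (12, 76) ✓
The only Category value with inconsistent RHS is Category=55.

55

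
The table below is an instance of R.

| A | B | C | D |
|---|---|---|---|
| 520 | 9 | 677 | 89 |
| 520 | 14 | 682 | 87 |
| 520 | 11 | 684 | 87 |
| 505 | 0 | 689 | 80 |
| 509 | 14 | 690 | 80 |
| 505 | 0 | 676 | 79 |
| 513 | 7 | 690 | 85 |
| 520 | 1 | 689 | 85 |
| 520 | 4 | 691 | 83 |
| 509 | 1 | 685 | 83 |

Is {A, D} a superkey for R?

No

Two distinct rows share (A=520, D=87), so {A, D} does not determine every attribute — not a superkey.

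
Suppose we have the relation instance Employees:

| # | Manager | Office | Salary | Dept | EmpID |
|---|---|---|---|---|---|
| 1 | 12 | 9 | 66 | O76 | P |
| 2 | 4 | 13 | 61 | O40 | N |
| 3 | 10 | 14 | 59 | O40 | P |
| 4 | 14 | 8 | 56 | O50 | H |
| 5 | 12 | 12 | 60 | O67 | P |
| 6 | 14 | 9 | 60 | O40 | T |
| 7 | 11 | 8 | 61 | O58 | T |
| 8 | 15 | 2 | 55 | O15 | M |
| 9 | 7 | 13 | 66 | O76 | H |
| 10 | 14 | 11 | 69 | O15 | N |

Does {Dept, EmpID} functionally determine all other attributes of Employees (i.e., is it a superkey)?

All 10 rows have distinct {Dept, EmpID} values, so {Dept, EmpID} → (all attributes) holds and {Dept, EmpID} is a superkey.

Yes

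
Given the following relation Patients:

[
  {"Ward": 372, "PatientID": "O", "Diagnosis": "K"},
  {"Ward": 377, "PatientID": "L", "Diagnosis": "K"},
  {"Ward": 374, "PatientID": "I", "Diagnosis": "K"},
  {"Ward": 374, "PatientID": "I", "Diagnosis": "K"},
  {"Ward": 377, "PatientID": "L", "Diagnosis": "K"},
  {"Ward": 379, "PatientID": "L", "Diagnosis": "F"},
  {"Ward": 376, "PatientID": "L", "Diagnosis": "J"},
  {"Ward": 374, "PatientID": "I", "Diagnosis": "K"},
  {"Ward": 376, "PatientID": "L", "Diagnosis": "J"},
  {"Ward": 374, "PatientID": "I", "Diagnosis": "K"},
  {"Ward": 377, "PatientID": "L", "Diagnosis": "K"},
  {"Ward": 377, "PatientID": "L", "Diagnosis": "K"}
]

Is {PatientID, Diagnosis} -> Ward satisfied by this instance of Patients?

(PatientID=O, Diagnosis=K): 1 row → Ward = 372 ✓
(PatientID=L, Diagnosis=K): 4 rows → Ward = 377, 377, 377, 377 ✓
(PatientID=I, Diagnosis=K): 4 rows → Ward = 374, 374, 374, 374 ✓
(PatientID=L, Diagnosis=F): 1 row → Ward = 379 ✓
(PatientID=L, Diagnosis=J): 2 rows → Ward = 376, 376 ✓
Every {PatientID, Diagnosis} value is associated with a single Ward value, so {PatientID, Diagnosis} -> Ward holds.

Yes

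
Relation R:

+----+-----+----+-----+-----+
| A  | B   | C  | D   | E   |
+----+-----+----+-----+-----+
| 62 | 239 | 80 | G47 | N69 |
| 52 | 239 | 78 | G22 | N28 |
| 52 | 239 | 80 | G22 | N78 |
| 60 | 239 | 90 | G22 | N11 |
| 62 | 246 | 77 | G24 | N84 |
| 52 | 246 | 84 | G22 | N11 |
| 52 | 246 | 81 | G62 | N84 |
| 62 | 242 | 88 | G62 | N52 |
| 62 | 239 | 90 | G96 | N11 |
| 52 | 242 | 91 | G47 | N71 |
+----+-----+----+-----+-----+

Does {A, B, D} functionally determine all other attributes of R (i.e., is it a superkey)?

No

Two distinct rows share (A=52, B=239, D=G22), so {A, B, D} does not determine every attribute — not a superkey.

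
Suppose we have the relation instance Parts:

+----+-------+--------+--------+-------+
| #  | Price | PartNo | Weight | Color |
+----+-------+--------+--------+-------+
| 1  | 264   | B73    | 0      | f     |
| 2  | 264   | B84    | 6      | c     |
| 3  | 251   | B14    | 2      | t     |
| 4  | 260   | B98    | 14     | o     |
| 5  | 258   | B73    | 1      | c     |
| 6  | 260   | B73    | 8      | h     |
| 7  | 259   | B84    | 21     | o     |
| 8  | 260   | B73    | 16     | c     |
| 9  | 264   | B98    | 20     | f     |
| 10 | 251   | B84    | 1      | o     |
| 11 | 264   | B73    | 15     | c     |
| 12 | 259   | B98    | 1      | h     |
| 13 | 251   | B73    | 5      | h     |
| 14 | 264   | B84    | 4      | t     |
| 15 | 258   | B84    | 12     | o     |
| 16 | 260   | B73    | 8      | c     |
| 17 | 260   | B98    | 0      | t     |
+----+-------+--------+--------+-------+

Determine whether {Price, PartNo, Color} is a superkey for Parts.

Rows 8 and 16 have the same {Price, PartNo, Color} value (Price=260, PartNo=B73, Color=c) but are distinct tuples, so {Price, PartNo, Color} does not determine every attribute — not a superkey.

No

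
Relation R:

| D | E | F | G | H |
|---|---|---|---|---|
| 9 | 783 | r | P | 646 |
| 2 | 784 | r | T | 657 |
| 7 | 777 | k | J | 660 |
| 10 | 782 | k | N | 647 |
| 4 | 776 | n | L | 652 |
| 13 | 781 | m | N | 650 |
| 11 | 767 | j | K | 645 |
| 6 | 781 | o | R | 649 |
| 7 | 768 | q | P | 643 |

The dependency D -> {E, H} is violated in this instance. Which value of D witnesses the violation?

7

D=9: 1 row → {E,H} = (783, 646) ✓
D=2: 1 row → {E,H} = (784, 657) ✓
D=7: 2 rows → {E,H} takes values {(777, 660), (768, 643)} — violation
D=10: 1 row → {E,H} = (782, 647) ✓
D=4: 1 row → {E,H} = (776, 652) ✓
D=13: 1 row → {E,H} = (781, 650) ✓
D=11: 1 row → {E,H} = (767, 645) ✓
D=6: 1 row → {E,H} = (781, 649) ✓
The only D value with inconsistent RHS is D=7.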